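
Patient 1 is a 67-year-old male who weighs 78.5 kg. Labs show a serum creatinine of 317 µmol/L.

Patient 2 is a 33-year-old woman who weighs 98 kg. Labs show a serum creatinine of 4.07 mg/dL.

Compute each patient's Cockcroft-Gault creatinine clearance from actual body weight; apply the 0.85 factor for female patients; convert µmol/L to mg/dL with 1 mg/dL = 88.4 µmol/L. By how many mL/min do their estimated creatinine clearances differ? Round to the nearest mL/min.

8 mL/min

Patient 1: SCr = 317 / 88.4 = 3.586 mg/dL
Patient 1: CrCl = (140 − 67) × 78.5 / (72 × 3.586) = 5730.5 / 258.19 ≈ 22.2 mL/min
Patient 2: CrCl = (140 − 33) × 98 / (72 × 4.07) × 0.85 = 10486.0 / 293.04 × 0.85 ≈ 30.4 mL/min
|22.2 − 30.4| = 8.2 mL/min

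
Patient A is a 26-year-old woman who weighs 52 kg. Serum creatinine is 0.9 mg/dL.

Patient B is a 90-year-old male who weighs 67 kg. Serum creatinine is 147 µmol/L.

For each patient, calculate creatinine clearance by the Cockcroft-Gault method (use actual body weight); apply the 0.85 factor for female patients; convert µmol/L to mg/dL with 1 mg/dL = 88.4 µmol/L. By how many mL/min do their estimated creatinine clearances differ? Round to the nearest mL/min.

50 mL/min

Patient A: CrCl = (140 − 26) × 52 / (72 × 0.9) × 0.85 = 5928.0 / 64.80 × 0.85 ≈ 77.8 mL/min
Patient B: SCr = 147 / 88.4 = 1.663 mg/dL
Patient B: CrCl = (140 − 90) × 67 / (72 × 1.663) = 3350.0 / 119.74 ≈ 28.0 mL/min
|77.8 − 28.0| = 49.8 mL/min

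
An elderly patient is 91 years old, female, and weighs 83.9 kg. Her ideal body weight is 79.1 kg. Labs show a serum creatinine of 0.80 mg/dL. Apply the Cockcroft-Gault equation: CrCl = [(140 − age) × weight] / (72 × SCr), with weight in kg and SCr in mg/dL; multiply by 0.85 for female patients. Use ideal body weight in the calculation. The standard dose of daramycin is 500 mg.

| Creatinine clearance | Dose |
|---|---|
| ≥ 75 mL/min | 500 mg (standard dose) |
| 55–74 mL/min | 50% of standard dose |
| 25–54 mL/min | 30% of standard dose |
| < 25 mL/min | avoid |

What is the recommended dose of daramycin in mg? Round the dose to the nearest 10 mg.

CrCl = (140 − 91) × 79.1 / (72 × 0.8) × 0.85 = 3875.9 / 57.60 × 0.85 ≈ 57.2 mL/min
CrCl ≈ 57 mL/min → bracket 55–74 mL/min.
50% of 500 mg = 250 mg

250 mg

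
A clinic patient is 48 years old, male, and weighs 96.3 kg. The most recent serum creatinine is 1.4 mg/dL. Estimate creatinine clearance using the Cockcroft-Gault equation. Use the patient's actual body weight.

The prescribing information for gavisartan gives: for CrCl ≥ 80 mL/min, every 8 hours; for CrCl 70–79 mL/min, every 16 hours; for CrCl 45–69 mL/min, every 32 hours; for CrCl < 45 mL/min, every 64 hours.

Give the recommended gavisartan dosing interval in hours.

every 8 hours

CrCl = (140 − 48) × 96.3 / (72 × 1.4) = 8859.6 / 100.80 ≈ 87.9 mL/min
CrCl ≈ 88 mL/min → bracket ≥ 80 mL/min → every 8 hours.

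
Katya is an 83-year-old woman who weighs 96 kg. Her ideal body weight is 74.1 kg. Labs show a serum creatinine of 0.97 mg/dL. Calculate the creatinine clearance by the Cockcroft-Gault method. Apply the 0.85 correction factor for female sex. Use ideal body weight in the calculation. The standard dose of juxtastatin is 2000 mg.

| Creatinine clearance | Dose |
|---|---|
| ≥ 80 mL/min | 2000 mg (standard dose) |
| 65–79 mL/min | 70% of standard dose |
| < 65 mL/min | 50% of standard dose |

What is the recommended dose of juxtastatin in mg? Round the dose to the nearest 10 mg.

1000 mg

CrCl = (140 − 83) × 74.1 / (72 × 0.97) × 0.85 = 4223.7 / 69.84 × 0.85 ≈ 51.4 mL/min
CrCl ≈ 51 mL/min → bracket < 65 mL/min.
50% of 2000 mg = 1000 mg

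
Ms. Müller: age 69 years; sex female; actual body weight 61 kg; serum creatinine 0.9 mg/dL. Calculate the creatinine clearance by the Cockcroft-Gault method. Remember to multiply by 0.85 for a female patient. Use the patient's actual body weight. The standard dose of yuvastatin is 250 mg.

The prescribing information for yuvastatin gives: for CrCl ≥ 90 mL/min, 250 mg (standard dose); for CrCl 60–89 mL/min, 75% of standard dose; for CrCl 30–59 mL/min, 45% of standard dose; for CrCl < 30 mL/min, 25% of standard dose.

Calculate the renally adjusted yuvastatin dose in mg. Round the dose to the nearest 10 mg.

110 mg

CrCl = (140 − 69) × 61 / (72 × 0.9) × 0.85 = 4331.0 / 64.80 × 0.85 ≈ 56.8 mL/min
CrCl ≈ 57 mL/min → bracket 30–59 mL/min.
45% of 250 mg = 112.5 mg → 110 mg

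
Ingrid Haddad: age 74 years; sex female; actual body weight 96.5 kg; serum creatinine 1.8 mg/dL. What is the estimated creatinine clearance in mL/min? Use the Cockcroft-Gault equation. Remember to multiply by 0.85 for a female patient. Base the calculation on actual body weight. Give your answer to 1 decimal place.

CrCl = (140 − 74) × 96.5 / (72 × 1.8) × 0.85 = 6369.0 / 129.60 × 0.85 ≈ 41.8 mL/min

41.8 mL/min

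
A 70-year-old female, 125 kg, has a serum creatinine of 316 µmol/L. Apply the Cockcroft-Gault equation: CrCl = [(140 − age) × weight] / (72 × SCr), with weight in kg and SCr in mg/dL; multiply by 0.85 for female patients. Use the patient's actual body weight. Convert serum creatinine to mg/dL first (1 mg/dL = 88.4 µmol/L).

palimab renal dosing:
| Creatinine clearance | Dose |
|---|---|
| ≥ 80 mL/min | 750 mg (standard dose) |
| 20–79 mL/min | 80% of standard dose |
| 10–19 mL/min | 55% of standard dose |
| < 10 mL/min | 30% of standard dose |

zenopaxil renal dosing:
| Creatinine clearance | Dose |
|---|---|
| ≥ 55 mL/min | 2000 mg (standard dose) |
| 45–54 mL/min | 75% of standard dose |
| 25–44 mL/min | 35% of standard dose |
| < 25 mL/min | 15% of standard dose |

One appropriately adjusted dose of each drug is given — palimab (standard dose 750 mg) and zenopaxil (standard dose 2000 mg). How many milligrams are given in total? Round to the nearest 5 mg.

SCr = 316 / 88.4 = 3.575 mg/dL
CrCl = (140 − 70) × 125 / (72 × 3.575) × 0.85 = 8750.0 / 257.40 × 0.85 ≈ 28.9 mL/min
CrCl ≈ 29 mL/min.
palimab: 20–79 mL/min → 80% of 750 mg = 600 mg.
zenopaxil: 25–44 mL/min → 35% of 2000 mg = 700 mg.
Total = 600 + 700 = 1300 mg.

1300 mg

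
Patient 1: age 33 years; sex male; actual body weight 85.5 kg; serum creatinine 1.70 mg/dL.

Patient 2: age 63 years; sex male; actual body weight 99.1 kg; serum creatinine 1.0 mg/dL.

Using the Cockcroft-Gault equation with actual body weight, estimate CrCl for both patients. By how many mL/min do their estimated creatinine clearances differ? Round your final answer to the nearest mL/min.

Patient 1: CrCl = (140 − 33) × 85.5 / (72 × 1.7) = 9148.5 / 122.40 ≈ 74.7 mL/min
Patient 2: CrCl = (140 − 63) × 99.1 / (72 × 1) = 7630.7 / 72.00 ≈ 106.0 mL/min
|74.7 − 106.0| = 31.3 mL/min

31 mL/min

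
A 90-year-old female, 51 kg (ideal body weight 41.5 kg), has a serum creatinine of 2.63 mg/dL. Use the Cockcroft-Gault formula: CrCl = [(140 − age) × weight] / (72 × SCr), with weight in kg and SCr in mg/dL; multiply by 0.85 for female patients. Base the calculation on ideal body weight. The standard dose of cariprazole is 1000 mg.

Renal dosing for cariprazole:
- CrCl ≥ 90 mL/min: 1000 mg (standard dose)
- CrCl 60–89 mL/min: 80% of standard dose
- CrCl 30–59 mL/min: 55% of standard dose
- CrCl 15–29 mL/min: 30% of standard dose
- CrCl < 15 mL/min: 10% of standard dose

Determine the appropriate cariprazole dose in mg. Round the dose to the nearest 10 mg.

CrCl = (140 − 90) × 41.5 / (72 × 2.63) × 0.85 = 2075.0 / 189.36 × 0.85 ≈ 9.3 mL/min
CrCl ≈ 9 mL/min → bracket < 15 mL/min.
10% of 1000 mg = 100 mg

100 mg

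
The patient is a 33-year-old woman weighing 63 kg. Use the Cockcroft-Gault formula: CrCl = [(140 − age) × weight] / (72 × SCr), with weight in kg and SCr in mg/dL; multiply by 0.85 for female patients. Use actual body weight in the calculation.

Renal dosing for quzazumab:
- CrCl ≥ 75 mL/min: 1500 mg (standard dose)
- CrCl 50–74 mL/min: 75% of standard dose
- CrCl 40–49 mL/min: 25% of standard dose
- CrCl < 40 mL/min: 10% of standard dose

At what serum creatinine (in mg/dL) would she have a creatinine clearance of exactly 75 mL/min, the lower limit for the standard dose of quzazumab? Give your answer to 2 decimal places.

1.06 mg/dL

Standard dose requires CrCl ≥ 75 mL/min.
Set (140 − 33) × 63 × 0.85 / (72 × SCr) = 75
SCr = (140 − 33) × 63 × 0.85 / (72 × 75) = 1.061 mg/dL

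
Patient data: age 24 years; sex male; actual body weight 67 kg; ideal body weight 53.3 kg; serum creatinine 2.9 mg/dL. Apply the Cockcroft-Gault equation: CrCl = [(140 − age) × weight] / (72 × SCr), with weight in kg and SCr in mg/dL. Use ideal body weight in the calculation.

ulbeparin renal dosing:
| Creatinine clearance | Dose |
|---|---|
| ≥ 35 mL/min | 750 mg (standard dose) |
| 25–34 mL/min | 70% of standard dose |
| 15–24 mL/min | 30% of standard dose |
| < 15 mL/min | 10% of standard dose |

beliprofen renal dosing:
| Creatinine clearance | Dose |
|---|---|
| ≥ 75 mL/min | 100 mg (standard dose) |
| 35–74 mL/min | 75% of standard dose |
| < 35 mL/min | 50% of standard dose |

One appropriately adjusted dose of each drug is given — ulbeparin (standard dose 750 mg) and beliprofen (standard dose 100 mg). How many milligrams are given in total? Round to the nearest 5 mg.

CrCl = (140 − 24) × 53.3 / (72 × 2.9) = 6182.8 / 208.80 ≈ 29.6 mL/min
CrCl ≈ 30 mL/min.
ulbeparin: 25–34 mL/min → 70% of 750 mg = 525 mg.
beliprofen: < 35 mL/min → 50% of 100 mg = 50 mg.
Total = 525 + 50 = 575 mg.

575 mg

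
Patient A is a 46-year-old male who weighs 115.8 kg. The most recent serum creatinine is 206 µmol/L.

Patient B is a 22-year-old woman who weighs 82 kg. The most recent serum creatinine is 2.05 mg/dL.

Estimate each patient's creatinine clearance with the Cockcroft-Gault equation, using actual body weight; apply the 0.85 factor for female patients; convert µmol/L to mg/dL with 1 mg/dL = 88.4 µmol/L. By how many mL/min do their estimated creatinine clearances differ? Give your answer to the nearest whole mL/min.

Patient A: SCr = 206 / 88.4 = 2.33 mg/dL
Patient A: CrCl = (140 − 46) × 115.8 / (72 × 2.33) = 10885.2 / 167.76 ≈ 64.9 mL/min
Patient B: CrCl = (140 − 22) × 82 / (72 × 2.05) × 0.85 = 9676.0 / 147.60 × 0.85 ≈ 55.7 mL/min
|64.9 − 55.7| = 9.2 mL/min

9 mL/min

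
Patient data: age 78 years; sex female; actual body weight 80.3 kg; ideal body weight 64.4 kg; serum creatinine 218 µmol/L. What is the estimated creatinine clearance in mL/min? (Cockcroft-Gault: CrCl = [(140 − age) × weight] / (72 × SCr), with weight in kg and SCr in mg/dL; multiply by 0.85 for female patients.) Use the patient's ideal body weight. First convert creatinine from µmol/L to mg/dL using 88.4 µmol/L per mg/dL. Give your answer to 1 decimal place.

19.1 mL/min

SCr = 218 / 88.4 = 2.466 mg/dL
CrCl = (140 − 78) × 64.4 / (72 × 2.466) × 0.85 = 3992.8 / 177.55 × 0.85 ≈ 19.1 mL/min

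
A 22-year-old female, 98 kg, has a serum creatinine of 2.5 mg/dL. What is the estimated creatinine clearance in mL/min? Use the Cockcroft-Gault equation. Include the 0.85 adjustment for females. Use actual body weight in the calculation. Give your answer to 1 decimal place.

CrCl = (140 − 22) × 98 / (72 × 2.5) × 0.85 = 11564.0 / 180.00 × 0.85 ≈ 54.6 mL/min

54.6 mL/min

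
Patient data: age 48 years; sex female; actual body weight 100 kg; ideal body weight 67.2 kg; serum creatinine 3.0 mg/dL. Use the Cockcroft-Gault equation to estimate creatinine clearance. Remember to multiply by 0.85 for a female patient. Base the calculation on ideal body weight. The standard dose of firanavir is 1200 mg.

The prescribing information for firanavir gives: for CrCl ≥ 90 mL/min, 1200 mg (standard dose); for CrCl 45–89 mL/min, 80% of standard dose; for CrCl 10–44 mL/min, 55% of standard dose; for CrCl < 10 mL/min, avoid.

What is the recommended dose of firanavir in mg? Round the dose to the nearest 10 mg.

CrCl = (140 − 48) × 67.2 / (72 × 3) × 0.85 = 6182.4 / 216.00 × 0.85 ≈ 24.3 mL/min
CrCl ≈ 24 mL/min → bracket 10–44 mL/min.
55% of 1200 mg = 660 mg

660 mg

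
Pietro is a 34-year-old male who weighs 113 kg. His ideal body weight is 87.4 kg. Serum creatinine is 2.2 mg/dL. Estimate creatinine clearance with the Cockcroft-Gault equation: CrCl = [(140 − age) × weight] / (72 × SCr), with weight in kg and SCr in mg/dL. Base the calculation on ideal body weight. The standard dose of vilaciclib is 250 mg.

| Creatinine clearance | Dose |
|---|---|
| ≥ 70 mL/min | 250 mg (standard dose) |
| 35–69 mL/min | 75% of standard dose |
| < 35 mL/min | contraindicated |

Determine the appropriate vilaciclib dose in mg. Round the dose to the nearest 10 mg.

CrCl = (140 − 34) × 87.4 / (72 × 2.2) = 9264.4 / 158.40 ≈ 58.5 mL/min
CrCl ≈ 58 mL/min → bracket 35–69 mL/min.
75% of 250 mg = 187.5 mg → 190 mg

190 mg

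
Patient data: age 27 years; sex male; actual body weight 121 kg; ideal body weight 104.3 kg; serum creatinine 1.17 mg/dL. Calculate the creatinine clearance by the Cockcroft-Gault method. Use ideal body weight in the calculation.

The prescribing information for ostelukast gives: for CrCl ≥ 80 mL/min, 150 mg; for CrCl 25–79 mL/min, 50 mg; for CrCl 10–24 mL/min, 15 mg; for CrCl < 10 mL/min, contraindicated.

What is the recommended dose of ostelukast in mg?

CrCl = (140 − 27) × 104.3 / (72 × 1.17) = 11785.9 / 84.24 ≈ 139.9 mL/min
CrCl ≈ 140 mL/min → bracket ≥ 80 mL/min.
Dose for this bracket: 150 mg.

150 mg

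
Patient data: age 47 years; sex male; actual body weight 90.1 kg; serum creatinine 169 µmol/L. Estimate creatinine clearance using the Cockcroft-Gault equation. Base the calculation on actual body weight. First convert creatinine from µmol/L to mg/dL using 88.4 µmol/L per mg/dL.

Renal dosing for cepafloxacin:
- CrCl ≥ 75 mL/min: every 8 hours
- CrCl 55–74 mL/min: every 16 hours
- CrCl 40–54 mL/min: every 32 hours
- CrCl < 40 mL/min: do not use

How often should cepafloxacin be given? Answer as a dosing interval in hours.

SCr = 169 / 88.4 = 1.912 mg/dL
CrCl = (140 − 47) × 90.1 / (72 × 1.912) = 8379.3 / 137.66 ≈ 60.9 mL/min
CrCl ≈ 61 mL/min → bracket 55–74 mL/min → every 16 hours.

every 16 hours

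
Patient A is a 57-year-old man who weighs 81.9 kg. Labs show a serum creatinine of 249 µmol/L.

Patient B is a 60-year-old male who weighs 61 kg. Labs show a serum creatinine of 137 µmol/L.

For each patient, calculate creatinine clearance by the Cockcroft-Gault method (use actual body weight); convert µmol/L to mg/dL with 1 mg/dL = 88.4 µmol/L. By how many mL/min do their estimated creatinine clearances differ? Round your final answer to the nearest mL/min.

10 mL/min

Patient A: SCr = 249 / 88.4 = 2.817 mg/dL
Patient A: CrCl = (140 − 57) × 81.9 / (72 × 2.817) = 6797.7 / 202.82 ≈ 33.5 mL/min
Patient B: SCr = 137 / 88.4 = 1.55 mg/dL
Patient B: CrCl = (140 − 60) × 61 / (72 × 1.55) = 4880.0 / 111.60 ≈ 43.7 mL/min
|33.5 − 43.7| = 10.2 mL/min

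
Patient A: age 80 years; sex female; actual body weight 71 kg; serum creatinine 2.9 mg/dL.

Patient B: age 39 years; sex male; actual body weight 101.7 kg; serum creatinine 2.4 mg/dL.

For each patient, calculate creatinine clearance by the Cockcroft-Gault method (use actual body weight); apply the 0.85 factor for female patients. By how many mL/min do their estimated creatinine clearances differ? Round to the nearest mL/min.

42 mL/min

Patient A: CrCl = (140 − 80) × 71 / (72 × 2.9) × 0.85 = 4260.0 / 208.80 × 0.85 ≈ 17.3 mL/min
Patient B: CrCl = (140 − 39) × 101.7 / (72 × 2.4) = 10271.7 / 172.80 ≈ 59.4 mL/min
|17.3 − 59.4| = 42.1 mL/min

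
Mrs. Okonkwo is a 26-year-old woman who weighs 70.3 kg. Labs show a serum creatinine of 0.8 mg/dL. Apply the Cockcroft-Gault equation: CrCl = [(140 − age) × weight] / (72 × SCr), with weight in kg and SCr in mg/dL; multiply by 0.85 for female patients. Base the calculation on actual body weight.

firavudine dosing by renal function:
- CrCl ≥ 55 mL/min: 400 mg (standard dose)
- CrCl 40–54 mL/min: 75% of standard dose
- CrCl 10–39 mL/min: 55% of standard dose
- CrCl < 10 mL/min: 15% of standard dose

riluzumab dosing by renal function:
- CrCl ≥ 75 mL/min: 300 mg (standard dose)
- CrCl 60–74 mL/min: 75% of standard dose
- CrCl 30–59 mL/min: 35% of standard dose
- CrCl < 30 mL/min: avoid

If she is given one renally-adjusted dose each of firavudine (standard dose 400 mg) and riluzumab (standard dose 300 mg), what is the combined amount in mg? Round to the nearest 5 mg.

700 mg

CrCl = (140 − 26) × 70.3 / (72 × 0.8) × 0.85 = 8014.2 / 57.60 × 0.85 ≈ 118.3 mL/min
CrCl ≈ 118 mL/min.
firavudine: ≥ 55 mL/min → 100% of 400 mg = 400 mg.
riluzumab: ≥ 75 mL/min → 100% of 300 mg = 300 mg.
Total = 400 + 300 = 700 mg.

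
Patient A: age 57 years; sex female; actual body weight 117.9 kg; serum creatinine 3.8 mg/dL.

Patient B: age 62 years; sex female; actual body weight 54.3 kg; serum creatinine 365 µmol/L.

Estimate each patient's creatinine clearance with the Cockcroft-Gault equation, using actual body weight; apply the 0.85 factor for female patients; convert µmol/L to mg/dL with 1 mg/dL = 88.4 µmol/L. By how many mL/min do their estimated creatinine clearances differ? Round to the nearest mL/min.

18 mL/min

Patient A: CrCl = (140 − 57) × 117.9 / (72 × 3.8) × 0.85 = 9785.7 / 273.60 × 0.85 ≈ 30.4 mL/min
Patient B: SCr = 365 / 88.4 = 4.129 mg/dL
Patient B: CrCl = (140 − 62) × 54.3 / (72 × 4.129) × 0.85 = 4235.4 / 297.29 × 0.85 ≈ 12.1 mL/min
|30.4 − 12.1| = 18.3 mL/min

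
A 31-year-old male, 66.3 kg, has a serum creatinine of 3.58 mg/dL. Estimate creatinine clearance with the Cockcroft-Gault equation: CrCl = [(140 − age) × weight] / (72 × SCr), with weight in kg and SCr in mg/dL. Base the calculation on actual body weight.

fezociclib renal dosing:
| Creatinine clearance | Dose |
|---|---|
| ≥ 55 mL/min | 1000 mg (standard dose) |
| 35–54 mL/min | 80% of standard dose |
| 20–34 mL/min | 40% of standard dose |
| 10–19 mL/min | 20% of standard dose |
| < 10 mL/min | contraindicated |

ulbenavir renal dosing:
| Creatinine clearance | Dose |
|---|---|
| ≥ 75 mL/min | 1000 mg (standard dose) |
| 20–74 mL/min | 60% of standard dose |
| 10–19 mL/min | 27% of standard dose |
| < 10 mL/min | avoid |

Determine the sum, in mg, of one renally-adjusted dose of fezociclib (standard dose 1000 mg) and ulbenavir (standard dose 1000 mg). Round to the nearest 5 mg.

CrCl = (140 − 31) × 66.3 / (72 × 3.58) = 7226.7 / 257.76 ≈ 28.0 mL/min
CrCl ≈ 28 mL/min.
fezociclib: 20–34 mL/min → 40% of 1000 mg = 400 mg.
ulbenavir: 20–74 mL/min → 60% of 1000 mg = 600 mg.
Total = 400 + 600 = 1000 mg.

1000 mg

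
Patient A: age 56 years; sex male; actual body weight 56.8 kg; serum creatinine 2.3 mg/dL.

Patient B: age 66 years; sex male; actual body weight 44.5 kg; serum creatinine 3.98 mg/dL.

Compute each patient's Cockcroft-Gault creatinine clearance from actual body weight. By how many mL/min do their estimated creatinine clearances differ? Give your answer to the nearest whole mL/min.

Patient A: CrCl = (140 − 56) × 56.8 / (72 × 2.3) = 4771.2 / 165.60 ≈ 28.8 mL/min
Patient B: CrCl = (140 − 66) × 44.5 / (72 × 3.98) = 3293.0 / 286.56 ≈ 11.5 mL/min
|28.8 − 11.5| = 17.3 mL/min

17 mL/min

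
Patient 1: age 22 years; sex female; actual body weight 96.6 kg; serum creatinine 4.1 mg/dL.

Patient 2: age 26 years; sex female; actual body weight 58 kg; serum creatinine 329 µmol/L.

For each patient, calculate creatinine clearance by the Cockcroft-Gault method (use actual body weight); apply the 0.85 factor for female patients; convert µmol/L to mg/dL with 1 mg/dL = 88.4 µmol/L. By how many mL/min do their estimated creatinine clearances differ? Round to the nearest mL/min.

12 mL/min

Patient 1: CrCl = (140 − 22) × 96.6 / (72 × 4.1) × 0.85 = 11398.8 / 295.20 × 0.85 ≈ 32.8 mL/min
Patient 2: SCr = 329 / 88.4 = 3.722 mg/dL
Patient 2: CrCl = (140 − 26) × 58 / (72 × 3.722) × 0.85 = 6612.0 / 267.98 × 0.85 ≈ 21.0 mL/min
|32.8 − 21.0| = 11.8 mL/min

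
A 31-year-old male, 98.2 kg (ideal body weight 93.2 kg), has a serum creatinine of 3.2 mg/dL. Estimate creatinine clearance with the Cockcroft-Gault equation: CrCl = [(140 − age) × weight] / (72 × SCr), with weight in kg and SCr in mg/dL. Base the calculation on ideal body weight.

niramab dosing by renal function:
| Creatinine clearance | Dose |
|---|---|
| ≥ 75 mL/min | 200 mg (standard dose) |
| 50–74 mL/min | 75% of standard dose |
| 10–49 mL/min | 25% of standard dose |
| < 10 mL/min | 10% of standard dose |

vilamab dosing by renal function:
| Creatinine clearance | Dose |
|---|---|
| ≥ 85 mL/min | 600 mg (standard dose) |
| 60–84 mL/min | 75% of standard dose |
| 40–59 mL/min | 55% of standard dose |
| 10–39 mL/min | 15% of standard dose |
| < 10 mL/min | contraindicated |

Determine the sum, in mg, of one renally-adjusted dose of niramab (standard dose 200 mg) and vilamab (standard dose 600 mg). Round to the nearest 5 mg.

CrCl = (140 − 31) × 93.2 / (72 × 3.2) = 10158.8 / 230.40 ≈ 44.1 mL/min
CrCl ≈ 44 mL/min.
niramab: 10–49 mL/min → 25% of 200 mg = 50 mg.
vilamab: 40–59 mL/min → 55% of 600 mg = 330 mg.
Total = 50 + 330 = 380 mg.

380 mg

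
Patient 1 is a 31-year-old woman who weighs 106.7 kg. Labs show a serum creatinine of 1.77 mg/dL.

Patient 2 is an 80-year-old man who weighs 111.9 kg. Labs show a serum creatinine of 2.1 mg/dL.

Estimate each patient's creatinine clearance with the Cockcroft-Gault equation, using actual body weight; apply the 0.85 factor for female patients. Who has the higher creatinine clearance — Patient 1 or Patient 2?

Patient 1

Patient 1: CrCl = (140 − 31) × 106.7 / (72 × 1.77) × 0.85 = 11630.3 / 127.44 × 0.85 ≈ 77.6 mL/min
Patient 2: CrCl = (140 − 80) × 111.9 / (72 × 2.1) = 6714.0 / 151.20 ≈ 44.4 mL/min
77.6 vs 44.4 mL/min → Patient 1 is higher.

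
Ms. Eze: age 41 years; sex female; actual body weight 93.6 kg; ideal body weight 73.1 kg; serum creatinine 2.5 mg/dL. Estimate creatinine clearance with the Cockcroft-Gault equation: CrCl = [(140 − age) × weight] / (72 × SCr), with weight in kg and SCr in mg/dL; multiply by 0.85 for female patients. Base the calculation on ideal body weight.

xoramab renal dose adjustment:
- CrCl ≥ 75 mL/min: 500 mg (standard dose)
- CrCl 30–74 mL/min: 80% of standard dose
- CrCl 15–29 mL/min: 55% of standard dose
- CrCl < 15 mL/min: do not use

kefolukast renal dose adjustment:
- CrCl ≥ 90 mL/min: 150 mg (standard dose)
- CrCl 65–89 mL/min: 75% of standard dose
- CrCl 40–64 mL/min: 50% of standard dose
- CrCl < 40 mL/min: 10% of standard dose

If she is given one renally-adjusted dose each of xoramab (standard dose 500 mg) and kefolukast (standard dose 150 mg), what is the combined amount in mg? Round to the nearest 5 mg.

415 mg

CrCl = (140 − 41) × 73.1 / (72 × 2.5) × 0.85 = 7236.9 / 180.00 × 0.85 ≈ 34.2 mL/min
CrCl ≈ 34 mL/min.
xoramab: 30–74 mL/min → 80% of 500 mg = 400 mg.
kefolukast: < 40 mL/min → 10% of 150 mg = 15 mg.
Total = 400 + 15 = 415 mg.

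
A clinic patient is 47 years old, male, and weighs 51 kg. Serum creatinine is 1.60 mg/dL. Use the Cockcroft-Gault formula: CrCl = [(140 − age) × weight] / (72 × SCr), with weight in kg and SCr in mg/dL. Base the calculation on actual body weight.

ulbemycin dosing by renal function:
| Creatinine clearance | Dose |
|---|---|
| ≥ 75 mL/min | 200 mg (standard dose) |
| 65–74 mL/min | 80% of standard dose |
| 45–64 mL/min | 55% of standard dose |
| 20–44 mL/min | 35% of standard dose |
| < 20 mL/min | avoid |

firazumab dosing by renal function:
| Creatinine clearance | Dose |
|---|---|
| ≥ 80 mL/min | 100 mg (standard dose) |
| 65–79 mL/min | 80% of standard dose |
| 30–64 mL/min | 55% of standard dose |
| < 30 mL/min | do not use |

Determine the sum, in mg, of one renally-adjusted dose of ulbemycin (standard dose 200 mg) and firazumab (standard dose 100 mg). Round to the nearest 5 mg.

125 mg

CrCl = (140 − 47) × 51 / (72 × 1.6) = 4743.0 / 115.20 ≈ 41.2 mL/min
CrCl ≈ 41 mL/min.
ulbemycin: 20–44 mL/min → 35% of 200 mg = 70 mg.
firazumab: 30–64 mL/min → 55% of 100 mg = 55 mg.
Total = 70 + 55 = 125 mg.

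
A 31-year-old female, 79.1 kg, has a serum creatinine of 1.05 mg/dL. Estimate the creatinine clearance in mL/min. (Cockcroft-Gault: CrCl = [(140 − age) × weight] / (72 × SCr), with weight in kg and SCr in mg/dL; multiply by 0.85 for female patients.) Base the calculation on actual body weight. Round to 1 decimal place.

CrCl = (140 − 31) × 79.1 / (72 × 1.05) × 0.85 = 8621.9 / 75.60 × 0.85 ≈ 96.9 mL/min

96.9 mL/min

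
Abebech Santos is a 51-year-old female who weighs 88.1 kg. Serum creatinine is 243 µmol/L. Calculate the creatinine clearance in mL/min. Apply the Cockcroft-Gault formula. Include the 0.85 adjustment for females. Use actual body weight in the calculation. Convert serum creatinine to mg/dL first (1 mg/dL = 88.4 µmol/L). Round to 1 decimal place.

SCr = 243 / 88.4 = 2.749 mg/dL
CrCl = (140 − 51) × 88.1 / (72 × 2.749) × 0.85 = 7840.9 / 197.93 × 0.85 ≈ 33.7 mL/min

33.7 mL/min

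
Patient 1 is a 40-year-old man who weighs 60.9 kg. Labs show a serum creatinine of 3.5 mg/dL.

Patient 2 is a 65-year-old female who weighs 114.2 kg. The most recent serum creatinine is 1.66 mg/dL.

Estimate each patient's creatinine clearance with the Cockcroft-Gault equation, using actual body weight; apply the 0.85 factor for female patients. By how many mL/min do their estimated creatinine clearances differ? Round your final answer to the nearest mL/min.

37 mL/min

Patient 1: CrCl = (140 − 40) × 60.9 / (72 × 3.5) = 6090.0 / 252.00 ≈ 24.2 mL/min
Patient 2: CrCl = (140 − 65) × 114.2 / (72 × 1.66) × 0.85 = 8565.0 / 119.52 × 0.85 ≈ 60.9 mL/min
|24.2 − 60.9| = 36.7 mL/min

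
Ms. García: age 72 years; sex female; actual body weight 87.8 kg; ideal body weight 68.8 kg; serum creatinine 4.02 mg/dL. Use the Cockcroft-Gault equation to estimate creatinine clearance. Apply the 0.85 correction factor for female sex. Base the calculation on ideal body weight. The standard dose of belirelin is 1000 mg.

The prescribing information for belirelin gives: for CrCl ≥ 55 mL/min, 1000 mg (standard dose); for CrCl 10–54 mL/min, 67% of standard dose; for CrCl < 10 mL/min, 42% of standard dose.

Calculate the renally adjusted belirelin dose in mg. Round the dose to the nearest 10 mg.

CrCl = (140 − 72) × 68.8 / (72 × 4.02) × 0.85 = 4678.4 / 289.44 × 0.85 ≈ 13.7 mL/min
CrCl ≈ 14 mL/min → bracket 10–54 mL/min.
67% of 1000 mg = 670 mg

670 mg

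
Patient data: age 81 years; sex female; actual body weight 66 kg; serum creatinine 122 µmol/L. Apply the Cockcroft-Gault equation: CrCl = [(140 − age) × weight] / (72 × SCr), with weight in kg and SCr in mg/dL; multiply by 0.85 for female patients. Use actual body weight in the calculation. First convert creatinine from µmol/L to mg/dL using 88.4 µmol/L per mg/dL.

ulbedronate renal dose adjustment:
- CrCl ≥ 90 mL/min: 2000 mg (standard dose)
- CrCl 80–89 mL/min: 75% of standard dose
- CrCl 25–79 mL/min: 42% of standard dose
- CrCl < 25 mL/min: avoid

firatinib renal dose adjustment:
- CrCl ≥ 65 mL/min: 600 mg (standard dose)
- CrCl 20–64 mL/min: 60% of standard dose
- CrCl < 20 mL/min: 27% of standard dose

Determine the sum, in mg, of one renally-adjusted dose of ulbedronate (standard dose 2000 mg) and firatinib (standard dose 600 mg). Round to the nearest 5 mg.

SCr = 122 / 88.4 = 1.38 mg/dL
CrCl = (140 − 81) × 66 / (72 × 1.38) × 0.85 = 3894.0 / 99.36 × 0.85 ≈ 33.3 mL/min
CrCl ≈ 33 mL/min.
ulbedronate: 25–79 mL/min → 42% of 2000 mg = 840 mg.
firatinib: 20–64 mL/min → 60% of 600 mg = 360 mg.
Total = 840 + 360 = 1200 mg.

1200 mg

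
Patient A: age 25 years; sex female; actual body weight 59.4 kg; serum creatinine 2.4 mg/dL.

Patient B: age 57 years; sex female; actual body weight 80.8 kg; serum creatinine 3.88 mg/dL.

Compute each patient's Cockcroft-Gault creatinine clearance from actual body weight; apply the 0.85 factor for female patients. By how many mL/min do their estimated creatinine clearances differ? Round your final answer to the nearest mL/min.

Patient A: CrCl = (140 − 25) × 59.4 / (72 × 2.4) × 0.85 = 6831.0 / 172.80 × 0.85 ≈ 33.6 mL/min
Patient B: CrCl = (140 − 57) × 80.8 / (72 × 3.88) × 0.85 = 6706.4 / 279.36 × 0.85 ≈ 20.4 mL/min
|33.6 − 20.4| = 13.2 mL/min

13 mL/min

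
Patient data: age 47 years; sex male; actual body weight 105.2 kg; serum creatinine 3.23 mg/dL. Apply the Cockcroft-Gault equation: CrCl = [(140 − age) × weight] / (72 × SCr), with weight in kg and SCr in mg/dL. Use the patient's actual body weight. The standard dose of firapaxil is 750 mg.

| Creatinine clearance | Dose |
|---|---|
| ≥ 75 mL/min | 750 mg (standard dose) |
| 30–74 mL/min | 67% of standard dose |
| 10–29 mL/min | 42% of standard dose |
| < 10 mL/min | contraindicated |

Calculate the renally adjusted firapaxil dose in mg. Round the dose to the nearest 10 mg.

CrCl = (140 − 47) × 105.2 / (72 × 3.23) = 9783.6 / 232.56 ≈ 42.1 mL/min
CrCl ≈ 42 mL/min → bracket 30–74 mL/min.
67% of 750 mg = 502.5 mg → 500 mg

500 mg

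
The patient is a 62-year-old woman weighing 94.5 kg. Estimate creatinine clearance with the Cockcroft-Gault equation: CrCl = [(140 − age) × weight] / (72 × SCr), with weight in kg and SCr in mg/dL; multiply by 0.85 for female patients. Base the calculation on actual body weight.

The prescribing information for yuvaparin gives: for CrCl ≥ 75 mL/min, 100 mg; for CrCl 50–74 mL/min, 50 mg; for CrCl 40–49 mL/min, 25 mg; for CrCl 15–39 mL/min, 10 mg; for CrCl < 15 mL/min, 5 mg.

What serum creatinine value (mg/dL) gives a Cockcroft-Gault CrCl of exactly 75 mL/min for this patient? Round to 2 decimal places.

Standard dose requires CrCl ≥ 75 mL/min.
Set (140 − 62) × 94.5 × 0.85 / (72 × SCr) = 75
SCr = (140 − 62) × 94.5 × 0.85 / (72 × 75) = 1.160 mg/dL

1.16 mg/dL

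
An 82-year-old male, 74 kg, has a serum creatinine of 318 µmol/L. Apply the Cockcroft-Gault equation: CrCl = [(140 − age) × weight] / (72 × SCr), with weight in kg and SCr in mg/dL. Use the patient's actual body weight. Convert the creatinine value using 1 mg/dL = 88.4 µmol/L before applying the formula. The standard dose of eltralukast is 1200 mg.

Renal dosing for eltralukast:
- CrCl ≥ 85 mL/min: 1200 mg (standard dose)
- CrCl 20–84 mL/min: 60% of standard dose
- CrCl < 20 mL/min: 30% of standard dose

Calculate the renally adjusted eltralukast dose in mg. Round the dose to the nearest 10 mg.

SCr = 318 / 88.4 = 3.597 mg/dL
CrCl = (140 − 82) × 74 / (72 × 3.597) = 4292.0 / 258.98 ≈ 16.6 mL/min
CrCl ≈ 17 mL/min → bracket < 20 mL/min.
30% of 1200 mg = 360 mg

360 mg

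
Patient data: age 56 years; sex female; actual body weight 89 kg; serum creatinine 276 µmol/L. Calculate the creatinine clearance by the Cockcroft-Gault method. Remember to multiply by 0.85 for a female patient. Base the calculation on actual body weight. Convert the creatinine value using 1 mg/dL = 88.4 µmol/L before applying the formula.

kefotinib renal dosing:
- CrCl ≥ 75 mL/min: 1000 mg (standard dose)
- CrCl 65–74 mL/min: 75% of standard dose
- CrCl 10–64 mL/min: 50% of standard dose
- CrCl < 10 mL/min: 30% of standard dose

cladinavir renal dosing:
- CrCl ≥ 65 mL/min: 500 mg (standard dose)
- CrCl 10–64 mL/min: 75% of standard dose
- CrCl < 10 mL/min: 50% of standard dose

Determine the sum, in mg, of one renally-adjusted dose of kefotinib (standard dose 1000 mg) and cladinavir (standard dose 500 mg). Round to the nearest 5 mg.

SCr = 276 / 88.4 = 3.122 mg/dL
CrCl = (140 − 56) × 89 / (72 × 3.122) × 0.85 = 7476.0 / 224.78 × 0.85 ≈ 28.3 mL/min
CrCl ≈ 28 mL/min.
kefotinib: 10–64 mL/min → 50% of 1000 mg = 500 mg.
cladinavir: 10–64 mL/min → 75% of 500 mg = 375 mg.
Total = 500 + 375 = 875 mg.

875 mg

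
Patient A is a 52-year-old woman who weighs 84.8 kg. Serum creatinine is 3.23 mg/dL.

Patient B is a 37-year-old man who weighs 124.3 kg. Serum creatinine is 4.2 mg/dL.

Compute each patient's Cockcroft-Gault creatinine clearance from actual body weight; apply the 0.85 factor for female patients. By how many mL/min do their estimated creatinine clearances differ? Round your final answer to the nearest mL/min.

15 mL/min

Patient A: CrCl = (140 − 52) × 84.8 / (72 × 3.23) × 0.85 = 7462.4 / 232.56 × 0.85 ≈ 27.3 mL/min
Patient B: CrCl = (140 − 37) × 124.3 / (72 × 4.2) = 12802.9 / 302.40 ≈ 42.3 mL/min
|27.3 − 42.3| = 15.0 mL/min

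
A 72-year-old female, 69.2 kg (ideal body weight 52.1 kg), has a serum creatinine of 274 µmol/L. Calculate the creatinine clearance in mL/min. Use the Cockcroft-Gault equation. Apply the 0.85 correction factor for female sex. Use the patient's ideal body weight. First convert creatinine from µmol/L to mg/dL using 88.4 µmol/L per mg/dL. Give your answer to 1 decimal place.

13.5 mL/min

SCr = 274 / 88.4 = 3.1 mg/dL
CrCl = (140 − 72) × 52.1 / (72 × 3.1) × 0.85 = 3542.8 / 223.20 × 0.85 ≈ 13.5 mL/min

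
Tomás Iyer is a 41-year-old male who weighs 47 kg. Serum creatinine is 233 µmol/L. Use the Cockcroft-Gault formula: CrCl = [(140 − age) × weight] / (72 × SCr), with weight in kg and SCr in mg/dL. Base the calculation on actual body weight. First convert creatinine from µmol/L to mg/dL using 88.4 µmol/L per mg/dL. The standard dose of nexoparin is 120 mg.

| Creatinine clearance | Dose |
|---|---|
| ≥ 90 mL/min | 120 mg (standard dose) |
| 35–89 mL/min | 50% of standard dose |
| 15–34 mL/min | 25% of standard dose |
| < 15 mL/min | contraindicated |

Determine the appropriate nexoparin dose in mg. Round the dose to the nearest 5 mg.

30 mg

SCr = 233 / 88.4 = 2.636 mg/dL
CrCl = (140 − 41) × 47 / (72 × 2.636) = 4653.0 / 189.79 ≈ 24.5 mL/min
CrCl ≈ 25 mL/min → bracket 15–34 mL/min.
25% of 120 mg = 30 mg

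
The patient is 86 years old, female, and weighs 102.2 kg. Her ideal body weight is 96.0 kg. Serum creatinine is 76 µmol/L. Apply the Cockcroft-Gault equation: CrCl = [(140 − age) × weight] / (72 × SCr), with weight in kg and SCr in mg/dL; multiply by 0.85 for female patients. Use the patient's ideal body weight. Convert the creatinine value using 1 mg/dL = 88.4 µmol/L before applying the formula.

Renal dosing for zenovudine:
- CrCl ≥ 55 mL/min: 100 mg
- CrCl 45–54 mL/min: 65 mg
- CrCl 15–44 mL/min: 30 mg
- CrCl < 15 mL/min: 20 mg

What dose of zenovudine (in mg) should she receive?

100 mg

SCr = 76 / 88.4 = 0.86 mg/dL
CrCl = (140 − 86) × 96 / (72 × 0.86) × 0.85 = 5184.0 / 61.92 × 0.85 ≈ 71.2 mL/min
CrCl ≈ 71 mL/min → bracket ≥ 55 mL/min.
Dose for this bracket: 100 mg.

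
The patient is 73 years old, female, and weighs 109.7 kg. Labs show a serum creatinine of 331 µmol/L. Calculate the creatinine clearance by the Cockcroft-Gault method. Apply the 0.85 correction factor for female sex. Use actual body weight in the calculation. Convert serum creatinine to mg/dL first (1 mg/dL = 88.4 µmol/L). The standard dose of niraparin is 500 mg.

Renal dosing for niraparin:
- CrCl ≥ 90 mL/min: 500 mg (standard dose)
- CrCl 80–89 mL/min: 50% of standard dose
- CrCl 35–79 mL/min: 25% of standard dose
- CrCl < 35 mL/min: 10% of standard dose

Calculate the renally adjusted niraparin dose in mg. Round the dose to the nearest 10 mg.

50 mg

SCr = 331 / 88.4 = 3.744 mg/dL
CrCl = (140 − 73) × 109.7 / (72 × 3.744) × 0.85 = 7349.9 / 269.57 × 0.85 ≈ 23.2 mL/min
CrCl ≈ 23 mL/min → bracket < 35 mL/min.
10% of 500 mg = 50 mg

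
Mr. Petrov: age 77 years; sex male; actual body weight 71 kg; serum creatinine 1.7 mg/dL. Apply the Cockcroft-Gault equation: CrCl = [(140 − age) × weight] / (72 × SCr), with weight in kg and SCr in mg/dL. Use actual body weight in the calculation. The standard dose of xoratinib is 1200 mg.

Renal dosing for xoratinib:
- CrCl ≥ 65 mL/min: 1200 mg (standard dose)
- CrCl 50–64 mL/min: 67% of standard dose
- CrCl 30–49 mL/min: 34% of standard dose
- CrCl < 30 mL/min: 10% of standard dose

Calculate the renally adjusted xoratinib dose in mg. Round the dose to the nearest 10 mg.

410 mg

CrCl = (140 − 77) × 71 / (72 × 1.7) = 4473.0 / 122.40 ≈ 36.5 mL/min
CrCl ≈ 37 mL/min → bracket 30–49 mL/min.
34% of 1200 mg = 408 mg → 410 mg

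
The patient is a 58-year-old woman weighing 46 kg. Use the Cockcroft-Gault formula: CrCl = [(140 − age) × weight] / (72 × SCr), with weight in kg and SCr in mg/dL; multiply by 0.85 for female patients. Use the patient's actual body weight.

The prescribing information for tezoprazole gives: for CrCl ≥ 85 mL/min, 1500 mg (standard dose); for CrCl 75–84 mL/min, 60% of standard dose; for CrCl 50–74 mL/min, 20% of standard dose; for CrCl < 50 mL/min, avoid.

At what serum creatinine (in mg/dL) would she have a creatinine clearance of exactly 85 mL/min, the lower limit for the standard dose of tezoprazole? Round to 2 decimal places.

Standard dose requires CrCl ≥ 85 mL/min.
Set (140 − 58) × 46 × 0.85 / (72 × SCr) = 85
SCr = (140 − 58) × 46 × 0.85 / (72 × 85) = 0.524 mg/dL

0.52 mg/dL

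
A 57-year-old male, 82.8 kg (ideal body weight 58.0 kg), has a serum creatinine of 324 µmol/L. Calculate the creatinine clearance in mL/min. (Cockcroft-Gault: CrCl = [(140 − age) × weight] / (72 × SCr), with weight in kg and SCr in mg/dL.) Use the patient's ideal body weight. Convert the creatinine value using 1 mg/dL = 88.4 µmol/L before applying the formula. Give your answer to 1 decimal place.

18.2 mL/min

SCr = 324 / 88.4 = 3.665 mg/dL
CrCl = (140 − 57) × 58 / (72 × 3.665) = 4814.0 / 263.88 ≈ 18.2 mL/min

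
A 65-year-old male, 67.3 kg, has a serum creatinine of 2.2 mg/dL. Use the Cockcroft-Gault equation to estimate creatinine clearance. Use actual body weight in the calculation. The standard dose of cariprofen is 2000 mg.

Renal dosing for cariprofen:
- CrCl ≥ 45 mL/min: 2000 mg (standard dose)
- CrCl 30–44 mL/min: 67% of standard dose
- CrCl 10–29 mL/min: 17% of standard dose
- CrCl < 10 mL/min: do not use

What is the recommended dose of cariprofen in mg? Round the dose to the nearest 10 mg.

1340 mg

CrCl = (140 − 65) × 67.3 / (72 × 2.2) = 5047.5 / 158.40 ≈ 31.9 mL/min
CrCl ≈ 32 mL/min → bracket 30–44 mL/min.
67% of 2000 mg = 1340 mg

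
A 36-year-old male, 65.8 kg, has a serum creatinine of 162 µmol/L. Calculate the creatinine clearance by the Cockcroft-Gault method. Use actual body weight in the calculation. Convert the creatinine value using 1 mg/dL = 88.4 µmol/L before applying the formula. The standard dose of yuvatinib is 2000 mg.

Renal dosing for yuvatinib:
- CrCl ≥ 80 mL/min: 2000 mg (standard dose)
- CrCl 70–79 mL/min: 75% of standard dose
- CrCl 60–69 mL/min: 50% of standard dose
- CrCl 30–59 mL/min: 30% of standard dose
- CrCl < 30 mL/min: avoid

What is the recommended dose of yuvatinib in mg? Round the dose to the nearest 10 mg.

600 mg

SCr = 162 / 88.4 = 1.833 mg/dL
CrCl = (140 − 36) × 65.8 / (72 × 1.833) = 6843.2 / 131.98 ≈ 51.9 mL/min
CrCl ≈ 52 mL/min → bracket 30–59 mL/min.
30% of 2000 mg = 600 mg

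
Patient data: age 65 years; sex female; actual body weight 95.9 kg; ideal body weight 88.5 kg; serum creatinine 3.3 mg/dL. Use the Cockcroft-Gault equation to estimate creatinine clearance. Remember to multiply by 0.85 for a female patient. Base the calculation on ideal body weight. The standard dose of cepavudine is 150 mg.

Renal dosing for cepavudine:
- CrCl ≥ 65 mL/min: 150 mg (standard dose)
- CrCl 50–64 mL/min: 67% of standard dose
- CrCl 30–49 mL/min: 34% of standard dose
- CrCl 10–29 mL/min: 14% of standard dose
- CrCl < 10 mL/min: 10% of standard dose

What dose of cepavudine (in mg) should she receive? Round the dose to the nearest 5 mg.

20 mg

CrCl = (140 − 65) × 88.5 / (72 × 3.3) × 0.85 = 6637.5 / 237.60 × 0.85 ≈ 23.7 mL/min
CrCl ≈ 24 mL/min → bracket 10–29 mL/min.
14% of 150 mg = 21 mg → 20 mg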